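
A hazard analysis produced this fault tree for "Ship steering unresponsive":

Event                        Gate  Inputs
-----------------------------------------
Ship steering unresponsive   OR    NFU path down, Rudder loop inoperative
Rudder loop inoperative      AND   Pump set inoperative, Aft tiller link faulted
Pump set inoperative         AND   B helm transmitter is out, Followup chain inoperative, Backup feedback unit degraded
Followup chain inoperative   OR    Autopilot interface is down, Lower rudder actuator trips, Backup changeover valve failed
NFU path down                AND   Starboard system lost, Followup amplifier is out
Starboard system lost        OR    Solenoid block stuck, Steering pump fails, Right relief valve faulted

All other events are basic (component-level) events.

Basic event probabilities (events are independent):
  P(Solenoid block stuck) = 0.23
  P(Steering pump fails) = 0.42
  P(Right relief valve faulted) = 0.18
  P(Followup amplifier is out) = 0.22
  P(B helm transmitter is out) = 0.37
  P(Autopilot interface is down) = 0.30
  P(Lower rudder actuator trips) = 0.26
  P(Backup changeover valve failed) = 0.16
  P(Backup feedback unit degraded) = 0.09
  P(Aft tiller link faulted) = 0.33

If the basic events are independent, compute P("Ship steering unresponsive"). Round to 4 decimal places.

P(Starboard system lost) [OR] = 1 − (1−0.23) × (1−0.42) × (1−0.18) = 0.633788
P(NFU path down) [AND] = 0.633788 × 0.22 = 0.139433
P(Followup chain inoperative) [OR] = 1 − (1−0.30) × (1−0.26) × (1−0.16) = 0.564880
P(Pump set inoperative) [AND] = 0.37 × 0.564880 × 0.09 = 0.018811
P(Rudder loop inoperative) [AND] = 0.018811 × 0.33 = 0.006208
P(Ship steering unresponsive) [OR] = 1 − (1−0.139433) × (1−0.006208) = 0.144775
Rounded to 4 decimal places: P(Ship steering unresponsive) ≈ 0.1448.

0.1448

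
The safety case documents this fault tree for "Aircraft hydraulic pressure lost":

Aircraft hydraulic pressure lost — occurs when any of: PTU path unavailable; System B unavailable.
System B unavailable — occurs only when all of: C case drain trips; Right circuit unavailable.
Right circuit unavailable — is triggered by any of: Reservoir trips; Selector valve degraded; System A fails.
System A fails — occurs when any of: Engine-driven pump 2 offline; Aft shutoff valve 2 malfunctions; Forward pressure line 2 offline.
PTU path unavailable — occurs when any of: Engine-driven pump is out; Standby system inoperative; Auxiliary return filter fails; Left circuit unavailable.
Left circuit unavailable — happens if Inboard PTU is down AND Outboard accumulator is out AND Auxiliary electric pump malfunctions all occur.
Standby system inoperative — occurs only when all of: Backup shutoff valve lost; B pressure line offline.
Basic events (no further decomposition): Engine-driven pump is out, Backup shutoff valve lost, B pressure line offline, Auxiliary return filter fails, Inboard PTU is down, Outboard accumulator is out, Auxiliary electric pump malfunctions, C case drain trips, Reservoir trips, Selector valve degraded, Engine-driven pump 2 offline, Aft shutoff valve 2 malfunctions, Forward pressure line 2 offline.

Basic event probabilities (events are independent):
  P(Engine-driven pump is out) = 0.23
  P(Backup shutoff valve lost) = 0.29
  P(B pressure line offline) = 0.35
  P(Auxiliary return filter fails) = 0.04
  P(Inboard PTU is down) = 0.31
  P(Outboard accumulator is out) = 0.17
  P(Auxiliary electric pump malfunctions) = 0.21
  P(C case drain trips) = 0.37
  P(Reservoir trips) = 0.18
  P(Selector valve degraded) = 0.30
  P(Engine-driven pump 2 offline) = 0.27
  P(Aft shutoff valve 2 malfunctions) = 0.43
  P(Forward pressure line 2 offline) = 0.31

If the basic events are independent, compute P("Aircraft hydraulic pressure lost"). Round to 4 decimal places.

P(Standby system inoperative) [AND] = 0.29 × 0.35 = 0.101500
P(Left circuit unavailable) [AND] = 0.31 × 0.17 × 0.21 = 0.011067
P(PTU path unavailable) [OR] = 1 − (1−0.23) × (1−0.101500) × (1−0.04) × (1−0.011067) = 0.343179
P(System A fails) [OR] = 1 − (1−0.27) × (1−0.43) × (1−0.31) = 0.712891
P(Right circuit unavailable) [OR] = 1 − (1−0.18) × (1−0.30) × (1−0.712891) = 0.835199
P(System B unavailable) [AND] = 0.37 × 0.835199 = 0.309024
P(Aircraft hydraulic pressure lost) [OR] = 1 − (1−0.343179) × (1−0.309024) = 0.546152
Rounded to 4 decimal places: P(Aircraft hydraulic pressure lost) ≈ 0.5462.

0.5462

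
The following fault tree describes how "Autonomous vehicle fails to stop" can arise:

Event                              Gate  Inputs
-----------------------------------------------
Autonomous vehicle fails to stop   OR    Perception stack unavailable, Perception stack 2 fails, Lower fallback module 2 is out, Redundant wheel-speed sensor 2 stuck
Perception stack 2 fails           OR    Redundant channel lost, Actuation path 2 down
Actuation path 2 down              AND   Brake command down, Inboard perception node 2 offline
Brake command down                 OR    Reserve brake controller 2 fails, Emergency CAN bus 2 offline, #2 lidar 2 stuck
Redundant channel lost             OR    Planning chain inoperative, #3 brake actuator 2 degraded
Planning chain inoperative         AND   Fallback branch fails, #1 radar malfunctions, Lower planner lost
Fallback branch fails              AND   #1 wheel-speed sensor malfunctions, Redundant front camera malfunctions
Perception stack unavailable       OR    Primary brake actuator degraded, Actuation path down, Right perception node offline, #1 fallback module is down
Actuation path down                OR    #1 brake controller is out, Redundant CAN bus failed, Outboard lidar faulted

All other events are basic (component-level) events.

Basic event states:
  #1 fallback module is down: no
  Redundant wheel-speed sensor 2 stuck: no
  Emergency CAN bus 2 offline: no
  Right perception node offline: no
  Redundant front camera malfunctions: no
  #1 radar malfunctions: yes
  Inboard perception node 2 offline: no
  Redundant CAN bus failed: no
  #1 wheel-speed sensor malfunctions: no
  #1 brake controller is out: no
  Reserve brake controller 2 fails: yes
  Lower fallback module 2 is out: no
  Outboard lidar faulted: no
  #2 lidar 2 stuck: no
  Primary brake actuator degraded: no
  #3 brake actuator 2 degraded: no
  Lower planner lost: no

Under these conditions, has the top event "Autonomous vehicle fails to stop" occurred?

Actuation path down [OR]: #1 brake controller is out=not, Redundant CAN bus failed=not, Outboard lidar faulted=not → no input occurs → does not occur.
Perception stack unavailable [OR]: Primary brake actuator degraded=not, Actuation path down=not, Right perception node offline=not, #1 fallback module is down=not → no input occurs → does not occur.
Fallback branch fails [AND]: #1 wheel-speed sensor malfunctions=not, Redundant front camera malfunctions=not → not all inputs occur → does not occur.
Planning chain inoperative [AND]: Fallback branch fails=not, #1 radar malfunctions=occurs, Lower planner lost=not → not all inputs occur → does not occur.
Redundant channel lost [OR]: Planning chain inoperative=not, #3 brake actuator 2 degraded=not → no input occurs → does not occur.
Brake command down [OR]: Reserve brake controller 2 fails=occurs, Emergency CAN bus 2 offline=not, #2 lidar 2 stuck=not → at least one input occurs → occurs.
Actuation path 2 down [AND]: Brake command down=occurs, Inboard perception node 2 offline=not → not all inputs occur → does not occur.
Perception stack 2 fails [OR]: Redundant channel lost=not, Actuation path 2 down=not → no input occurs → does not occur.
Autonomous vehicle fails to stop [OR]: Perception stack unavailable=not, Perception stack 2 fails=not, Lower fallback module 2 is out=not, Redundant wheel-speed sensor 2 stuck=not → no input occurs → does not occur.

No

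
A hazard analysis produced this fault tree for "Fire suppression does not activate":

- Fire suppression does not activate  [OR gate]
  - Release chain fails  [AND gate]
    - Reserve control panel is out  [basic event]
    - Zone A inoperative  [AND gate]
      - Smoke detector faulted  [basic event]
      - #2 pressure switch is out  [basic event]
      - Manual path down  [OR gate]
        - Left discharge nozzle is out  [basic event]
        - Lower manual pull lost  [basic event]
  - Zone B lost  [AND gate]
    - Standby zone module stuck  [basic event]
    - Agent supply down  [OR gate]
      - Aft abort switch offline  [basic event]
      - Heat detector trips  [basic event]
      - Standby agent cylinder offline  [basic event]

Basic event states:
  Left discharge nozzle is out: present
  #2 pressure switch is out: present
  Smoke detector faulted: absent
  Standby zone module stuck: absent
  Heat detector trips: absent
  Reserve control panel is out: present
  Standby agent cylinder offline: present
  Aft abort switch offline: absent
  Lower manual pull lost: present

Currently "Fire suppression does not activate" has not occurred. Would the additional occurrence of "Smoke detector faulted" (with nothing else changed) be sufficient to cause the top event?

Counterfactual: set "Smoke detector faulted" to occurred.
Manual path down [OR]: Left discharge nozzle is out=occurs, Lower manual pull lost=occurs → at least one input occurs → occurs.
Zone A inoperative [AND]: Smoke detector faulted=occurs, #2 pressure switch is out=occurs, Manual path down=occurs → all inputs occur → occurs.
Release chain fails [AND]: Reserve control panel is out=occurs, Zone A inoperative=occurs → all inputs occur → occurs.
Agent supply down [OR]: Aft abort switch offline=not, Heat detector trips=not, Standby agent cylinder offline=occurs → at least one input occurs → occurs.
Zone B lost [AND]: Standby zone module stuck=not, Agent supply down=occurs → not all inputs occur → does not occur.
Fire suppression does not activate [OR]: Release chain fails=occurs, Zone B lost=not → at least one input occurs → occurs.

Yes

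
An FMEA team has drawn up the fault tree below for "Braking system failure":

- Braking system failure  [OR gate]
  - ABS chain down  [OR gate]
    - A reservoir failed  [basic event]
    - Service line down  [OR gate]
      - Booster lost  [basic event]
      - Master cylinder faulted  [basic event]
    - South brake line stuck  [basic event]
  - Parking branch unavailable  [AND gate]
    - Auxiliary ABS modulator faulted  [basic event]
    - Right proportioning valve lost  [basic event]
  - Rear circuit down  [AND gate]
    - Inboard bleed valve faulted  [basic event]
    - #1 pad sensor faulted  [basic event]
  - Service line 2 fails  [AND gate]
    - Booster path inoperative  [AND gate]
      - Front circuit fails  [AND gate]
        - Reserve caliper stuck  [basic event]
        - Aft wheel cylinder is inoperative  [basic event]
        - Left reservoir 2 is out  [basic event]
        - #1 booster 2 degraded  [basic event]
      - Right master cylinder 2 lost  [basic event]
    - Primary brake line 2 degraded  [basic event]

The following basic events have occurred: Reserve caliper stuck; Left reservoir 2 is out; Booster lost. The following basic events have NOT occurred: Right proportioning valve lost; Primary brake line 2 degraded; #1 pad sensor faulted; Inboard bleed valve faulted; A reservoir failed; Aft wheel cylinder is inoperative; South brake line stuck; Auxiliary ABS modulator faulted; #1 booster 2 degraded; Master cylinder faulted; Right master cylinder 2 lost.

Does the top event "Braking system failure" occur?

Service line down [OR]: Booster lost=occurs, Master cylinder faulted=not → at least one input occurs → occurs.
ABS chain down [OR]: A reservoir failed=not, Service line down=occurs, South brake line stuck=not → at least one input occurs → occurs.
Parking branch unavailable [AND]: Auxiliary ABS modulator faulted=not, Right proportioning valve lost=not → not all inputs occur → does not occur.
Rear circuit down [AND]: Inboard bleed valve faulted=not, #1 pad sensor faulted=not → not all inputs occur → does not occur.
Front circuit fails [AND]: Reserve caliper stuck=occurs, Aft wheel cylinder is inoperative=not, Left reservoir 2 is out=occurs, #1 booster 2 degraded=not → not all inputs occur → does not occur.
Booster path inoperative [AND]: Front circuit fails=not, Right master cylinder 2 lost=not → not all inputs occur → does not occur.
Service line 2 fails [AND]: Booster path inoperative=not, Primary brake line 2 degraded=not → not all inputs occur → does not occur.
Braking system failure [OR]: ABS chain down=occurs, Parking branch unavailable=not, Rear circuit down=not, Service line 2 fails=not → at least one input occurs → occurs.

Yes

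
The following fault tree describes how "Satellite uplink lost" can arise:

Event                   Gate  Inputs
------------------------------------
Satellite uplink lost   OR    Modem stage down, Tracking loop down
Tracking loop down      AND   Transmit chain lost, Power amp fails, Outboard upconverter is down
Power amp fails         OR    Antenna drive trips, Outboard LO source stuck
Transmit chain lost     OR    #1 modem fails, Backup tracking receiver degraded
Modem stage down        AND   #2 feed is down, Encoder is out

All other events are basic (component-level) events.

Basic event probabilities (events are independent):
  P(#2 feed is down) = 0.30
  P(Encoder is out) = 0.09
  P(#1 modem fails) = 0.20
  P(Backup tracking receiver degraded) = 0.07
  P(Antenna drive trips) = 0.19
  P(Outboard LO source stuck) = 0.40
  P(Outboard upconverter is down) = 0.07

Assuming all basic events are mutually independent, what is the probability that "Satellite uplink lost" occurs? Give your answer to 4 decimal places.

P(Modem stage down) [AND] = 0.30 × 0.09 = 0.027000
P(Transmit chain lost) [OR] = 1 − (1−0.20) × (1−0.07) = 0.256000
P(Power amp fails) [OR] = 1 − (1−0.19) × (1−0.40) = 0.514000
P(Tracking loop down) [AND] = 0.256000 × 0.514000 × 0.07 = 0.009211
P(Satellite uplink lost) [OR] = 1 − (1−0.027000) × (1−0.009211) = 0.035962
Rounded to 4 decimal places: P(Satellite uplink lost) ≈ 0.0360.

0.0360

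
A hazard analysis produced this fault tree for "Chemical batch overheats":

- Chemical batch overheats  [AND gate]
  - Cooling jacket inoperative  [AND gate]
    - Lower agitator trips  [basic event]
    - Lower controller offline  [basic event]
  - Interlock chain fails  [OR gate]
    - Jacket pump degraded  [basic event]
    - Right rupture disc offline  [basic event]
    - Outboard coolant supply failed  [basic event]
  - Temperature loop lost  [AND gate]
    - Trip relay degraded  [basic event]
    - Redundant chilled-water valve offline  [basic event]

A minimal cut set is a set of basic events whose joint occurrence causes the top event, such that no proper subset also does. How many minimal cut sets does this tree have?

Cooling jacket inoperative [AND]: one cut set from each child combined → 1 × 1 = 1 cut set(s).
Interlock chain fails [OR]: union of children's cut sets → 3 cut set(s).
Temperature loop lost [AND]: one cut set from each child combined → 1 × 1 = 1 cut set(s).
Chemical batch overheats [AND]: one cut set from each child combined → 1 × 3 × 1 = 3 cut set(s).
Minimal cut sets: {Jacket pump degraded, Lower agitator trips, Lower controller offline, Redundant chilled-water valve offline, Trip relay degraded}; {Lower agitator trips, Lower controller offline, Redundant chilled-water valve offline, Right rupture disc offline, Trip relay degraded}; {Lower agitator trips, Lower controller offline, Outboard coolant supply failed, Redundant chilled-water valve offline, Trip relay degraded}.

3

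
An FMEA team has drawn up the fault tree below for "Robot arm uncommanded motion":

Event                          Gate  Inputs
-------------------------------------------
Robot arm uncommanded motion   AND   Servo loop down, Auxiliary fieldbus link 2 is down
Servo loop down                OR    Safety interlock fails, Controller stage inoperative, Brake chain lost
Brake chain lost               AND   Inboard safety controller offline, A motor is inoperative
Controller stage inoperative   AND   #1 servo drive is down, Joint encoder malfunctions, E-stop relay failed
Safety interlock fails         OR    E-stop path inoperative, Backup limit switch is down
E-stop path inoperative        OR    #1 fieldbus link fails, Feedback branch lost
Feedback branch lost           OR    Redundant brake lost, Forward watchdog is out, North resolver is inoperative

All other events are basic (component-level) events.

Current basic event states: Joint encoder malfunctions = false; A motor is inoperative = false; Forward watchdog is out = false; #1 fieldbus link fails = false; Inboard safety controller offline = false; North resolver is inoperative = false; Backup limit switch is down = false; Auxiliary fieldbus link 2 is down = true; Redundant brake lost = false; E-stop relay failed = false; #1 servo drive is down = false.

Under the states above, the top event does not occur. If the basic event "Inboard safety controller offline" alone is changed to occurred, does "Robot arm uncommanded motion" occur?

No

Counterfactual: set "Inboard safety controller offline" to occurred.
Feedback branch lost [OR]: Redundant brake lost=not, Forward watchdog is out=not, North resolver is inoperative=not → no input occurs → does not occur.
E-stop path inoperative [OR]: #1 fieldbus link fails=not, Feedback branch lost=not → no input occurs → does not occur.
Safety interlock fails [OR]: E-stop path inoperative=not, Backup limit switch is down=not → no input occurs → does not occur.
Controller stage inoperative [AND]: #1 servo drive is down=not, Joint encoder malfunctions=not, E-stop relay failed=not → not all inputs occur → does not occur.
Brake chain lost [AND]: Inboard safety controller offline=occurs, A motor is inoperative=not → not all inputs occur → does not occur.
Servo loop down [OR]: Safety interlock fails=not, Controller stage inoperative=not, Brake chain lost=not → no input occurs → does not occur.
Robot arm uncommanded motion [AND]: Servo loop down=not, Auxiliary fieldbus link 2 is down=occurs → not all inputs occur → does not occur.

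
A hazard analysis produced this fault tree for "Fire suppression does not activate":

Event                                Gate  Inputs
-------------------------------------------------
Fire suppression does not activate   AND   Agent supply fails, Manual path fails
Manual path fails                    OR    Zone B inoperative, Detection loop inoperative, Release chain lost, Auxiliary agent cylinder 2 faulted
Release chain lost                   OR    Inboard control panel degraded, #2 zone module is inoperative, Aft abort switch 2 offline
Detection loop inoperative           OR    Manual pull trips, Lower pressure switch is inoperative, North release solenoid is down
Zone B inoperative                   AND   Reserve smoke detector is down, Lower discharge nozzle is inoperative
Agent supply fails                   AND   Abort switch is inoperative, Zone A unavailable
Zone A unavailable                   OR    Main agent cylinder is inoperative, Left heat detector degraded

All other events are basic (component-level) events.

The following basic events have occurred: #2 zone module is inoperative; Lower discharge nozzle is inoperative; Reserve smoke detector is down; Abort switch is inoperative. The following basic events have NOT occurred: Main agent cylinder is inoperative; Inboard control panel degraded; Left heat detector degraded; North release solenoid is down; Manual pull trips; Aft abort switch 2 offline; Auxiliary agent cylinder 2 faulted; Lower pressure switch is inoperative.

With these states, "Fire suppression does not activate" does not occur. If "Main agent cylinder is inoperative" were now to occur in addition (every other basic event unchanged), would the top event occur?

Counterfactual: set "Main agent cylinder is inoperative" to occurred.
Zone A unavailable [OR]: Main agent cylinder is inoperative=occurs, Left heat detector degraded=not → at least one input occurs → occurs.
Agent supply fails [AND]: Abort switch is inoperative=occurs, Zone A unavailable=occurs → all inputs occur → occurs.
Zone B inoperative [AND]: Reserve smoke detector is down=occurs, Lower discharge nozzle is inoperative=occurs → all inputs occur → occurs.
Detection loop inoperative [OR]: Manual pull trips=not, Lower pressure switch is inoperative=not, North release solenoid is down=not → no input occurs → does not occur.
Release chain lost [OR]: Inboard control panel degraded=not, #2 zone module is inoperative=occurs, Aft abort switch 2 offline=not → at least one input occurs → occurs.
Manual path fails [OR]: Zone B inoperative=occurs, Detection loop inoperative=not, Release chain lost=occurs, Auxiliary agent cylinder 2 faulted=not → at least one input occurs → occurs.
Fire suppression does not activate [AND]: Agent supply fails=occurs, Manual path fails=occurs → all inputs occur → occurs.

Yes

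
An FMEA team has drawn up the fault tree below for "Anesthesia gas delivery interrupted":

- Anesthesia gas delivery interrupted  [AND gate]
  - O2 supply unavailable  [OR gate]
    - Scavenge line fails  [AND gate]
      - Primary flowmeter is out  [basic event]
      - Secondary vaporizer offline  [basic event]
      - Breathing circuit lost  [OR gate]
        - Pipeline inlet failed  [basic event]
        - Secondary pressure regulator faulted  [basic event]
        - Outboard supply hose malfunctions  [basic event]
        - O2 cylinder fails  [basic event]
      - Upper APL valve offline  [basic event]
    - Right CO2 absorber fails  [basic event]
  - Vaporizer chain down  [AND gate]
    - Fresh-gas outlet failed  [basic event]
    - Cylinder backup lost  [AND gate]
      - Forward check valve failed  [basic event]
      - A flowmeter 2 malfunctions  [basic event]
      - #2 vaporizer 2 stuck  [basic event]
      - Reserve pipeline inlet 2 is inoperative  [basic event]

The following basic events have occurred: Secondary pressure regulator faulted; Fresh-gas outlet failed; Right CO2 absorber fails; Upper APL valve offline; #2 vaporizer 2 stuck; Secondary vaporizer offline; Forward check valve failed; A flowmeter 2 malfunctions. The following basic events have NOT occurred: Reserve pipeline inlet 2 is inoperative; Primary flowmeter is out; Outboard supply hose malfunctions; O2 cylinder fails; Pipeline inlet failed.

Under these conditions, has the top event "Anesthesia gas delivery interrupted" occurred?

No

Breathing circuit lost [OR]: Pipeline inlet failed=not, Secondary pressure regulator faulted=occurs, Outboard supply hose malfunctions=not, O2 cylinder fails=not → at least one input occurs → occurs.
Scavenge line fails [AND]: Primary flowmeter is out=not, Secondary vaporizer offline=occurs, Breathing circuit lost=occurs, Upper APL valve offline=occurs → not all inputs occur → does not occur.
O2 supply unavailable [OR]: Scavenge line fails=not, Right CO2 absorber fails=occurs → at least one input occurs → occurs.
Cylinder backup lost [AND]: Forward check valve failed=occurs, A flowmeter 2 malfunctions=occurs, #2 vaporizer 2 stuck=occurs, Reserve pipeline inlet 2 is inoperative=not → not all inputs occur → does not occur.
Vaporizer chain down [AND]: Fresh-gas outlet failed=occurs, Cylinder backup lost=not → not all inputs occur → does not occur.
Anesthesia gas delivery interrupted [AND]: O2 supply unavailable=occurs, Vaporizer chain down=not → not all inputs occur → does not occur.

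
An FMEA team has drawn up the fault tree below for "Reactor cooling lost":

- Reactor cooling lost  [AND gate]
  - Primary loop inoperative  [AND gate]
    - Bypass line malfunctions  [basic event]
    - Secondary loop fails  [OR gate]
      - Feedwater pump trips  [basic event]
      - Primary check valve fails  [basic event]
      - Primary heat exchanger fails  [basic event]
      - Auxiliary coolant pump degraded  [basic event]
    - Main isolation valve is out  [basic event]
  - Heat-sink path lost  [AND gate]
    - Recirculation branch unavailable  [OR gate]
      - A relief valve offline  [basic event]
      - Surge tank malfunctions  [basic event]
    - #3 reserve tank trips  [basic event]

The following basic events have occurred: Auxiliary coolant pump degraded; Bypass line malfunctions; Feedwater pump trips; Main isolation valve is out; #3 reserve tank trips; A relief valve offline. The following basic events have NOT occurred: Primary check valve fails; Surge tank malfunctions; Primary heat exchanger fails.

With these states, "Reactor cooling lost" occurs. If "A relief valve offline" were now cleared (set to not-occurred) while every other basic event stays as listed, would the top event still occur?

Counterfactual: set "A relief valve offline" to not occurred.
Secondary loop fails [OR]: Feedwater pump trips=occurs, Primary check valve fails=not, Primary heat exchanger fails=not, Auxiliary coolant pump degraded=occurs → at least one input occurs → occurs.
Primary loop inoperative [AND]: Bypass line malfunctions=occurs, Secondary loop fails=occurs, Main isolation valve is out=occurs → all inputs occur → occurs.
Recirculation branch unavailable [OR]: A relief valve offline=not, Surge tank malfunctions=not → no input occurs → does not occur.
Heat-sink path lost [AND]: Recirculation branch unavailable=not, #3 reserve tank trips=occurs → not all inputs occur → does not occur.
Reactor cooling lost [AND]: Primary loop inoperative=occurs, Heat-sink path lost=not → not all inputs occur → does not occur.

No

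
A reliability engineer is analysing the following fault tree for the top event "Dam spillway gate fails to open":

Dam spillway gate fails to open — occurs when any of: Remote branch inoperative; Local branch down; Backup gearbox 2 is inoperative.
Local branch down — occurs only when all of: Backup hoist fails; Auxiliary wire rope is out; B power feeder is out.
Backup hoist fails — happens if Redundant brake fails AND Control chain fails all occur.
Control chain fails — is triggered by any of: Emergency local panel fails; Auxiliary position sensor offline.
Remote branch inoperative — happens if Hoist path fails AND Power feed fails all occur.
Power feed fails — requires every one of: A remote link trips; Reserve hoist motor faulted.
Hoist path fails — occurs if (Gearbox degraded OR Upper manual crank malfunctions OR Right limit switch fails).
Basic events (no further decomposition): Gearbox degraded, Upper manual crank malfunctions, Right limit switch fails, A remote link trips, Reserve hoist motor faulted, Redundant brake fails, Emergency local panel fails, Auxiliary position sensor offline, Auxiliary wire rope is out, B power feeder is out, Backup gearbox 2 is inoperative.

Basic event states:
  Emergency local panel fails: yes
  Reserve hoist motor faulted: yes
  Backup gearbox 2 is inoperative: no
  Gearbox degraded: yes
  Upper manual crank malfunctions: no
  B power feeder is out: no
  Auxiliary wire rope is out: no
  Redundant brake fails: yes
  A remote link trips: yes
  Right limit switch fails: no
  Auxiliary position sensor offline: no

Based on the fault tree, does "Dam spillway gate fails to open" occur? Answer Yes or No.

Hoist path fails [OR]: Gearbox degraded=occurs, Upper manual crank malfunctions=not, Right limit switch fails=not → at least one input occurs → occurs.
Power feed fails [AND]: A remote link trips=occurs, Reserve hoist motor faulted=occurs → all inputs occur → occurs.
Remote branch inoperative [AND]: Hoist path fails=occurs, Power feed fails=occurs → all inputs occur → occurs.
Control chain fails [OR]: Emergency local panel fails=occurs, Auxiliary position sensor offline=not → at least one input occurs → occurs.
Backup hoist fails [AND]: Redundant brake fails=occurs, Control chain fails=occurs → all inputs occur → occurs.
Local branch down [AND]: Backup hoist fails=occurs, Auxiliary wire rope is out=not, B power feeder is out=not → not all inputs occur → does not occur.
Dam spillway gate fails to open [OR]: Remote branch inoperative=occurs, Local branch down=not, Backup gearbox 2 is inoperative=not → at least one input occurs → occurs.

Yes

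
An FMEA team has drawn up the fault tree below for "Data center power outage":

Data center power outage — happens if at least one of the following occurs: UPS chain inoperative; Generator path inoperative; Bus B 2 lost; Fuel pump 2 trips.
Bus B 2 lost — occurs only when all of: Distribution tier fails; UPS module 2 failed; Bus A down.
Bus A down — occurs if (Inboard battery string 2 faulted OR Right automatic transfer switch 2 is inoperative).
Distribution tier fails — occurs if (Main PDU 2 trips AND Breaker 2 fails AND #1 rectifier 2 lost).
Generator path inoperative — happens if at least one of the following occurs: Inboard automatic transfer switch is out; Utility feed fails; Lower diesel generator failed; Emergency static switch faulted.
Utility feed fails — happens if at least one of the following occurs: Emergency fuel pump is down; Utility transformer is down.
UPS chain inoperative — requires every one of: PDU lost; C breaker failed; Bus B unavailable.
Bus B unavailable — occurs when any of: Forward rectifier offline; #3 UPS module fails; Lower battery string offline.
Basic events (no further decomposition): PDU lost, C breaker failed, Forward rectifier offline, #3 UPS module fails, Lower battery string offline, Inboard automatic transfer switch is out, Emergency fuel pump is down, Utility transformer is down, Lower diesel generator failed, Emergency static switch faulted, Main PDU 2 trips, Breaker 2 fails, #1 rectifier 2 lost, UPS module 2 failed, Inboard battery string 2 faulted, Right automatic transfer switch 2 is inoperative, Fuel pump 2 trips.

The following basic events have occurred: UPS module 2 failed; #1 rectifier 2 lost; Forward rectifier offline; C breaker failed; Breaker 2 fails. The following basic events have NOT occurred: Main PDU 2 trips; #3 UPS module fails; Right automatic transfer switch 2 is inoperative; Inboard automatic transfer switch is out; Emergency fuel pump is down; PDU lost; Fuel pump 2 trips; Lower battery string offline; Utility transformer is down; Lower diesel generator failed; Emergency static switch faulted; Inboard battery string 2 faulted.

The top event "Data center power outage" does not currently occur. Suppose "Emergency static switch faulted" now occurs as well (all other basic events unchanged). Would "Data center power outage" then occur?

Yes

Counterfactual: set "Emergency static switch faulted" to occurred.
Bus B unavailable [OR]: Forward rectifier offline=occurs, #3 UPS module fails=not, Lower battery string offline=not → at least one input occurs → occurs.
UPS chain inoperative [AND]: PDU lost=not, C breaker failed=occurs, Bus B unavailable=occurs → not all inputs occur → does not occur.
Utility feed fails [OR]: Emergency fuel pump is down=not, Utility transformer is down=not → no input occurs → does not occur.
Generator path inoperative [OR]: Inboard automatic transfer switch is out=not, Utility feed fails=not, Lower diesel generator failed=not, Emergency static switch faulted=occurs → at least one input occurs → occurs.
Distribution tier fails [AND]: Main PDU 2 trips=not, Breaker 2 fails=occurs, #1 rectifier 2 lost=occurs → not all inputs occur → does not occur.
Bus A down [OR]: Inboard battery string 2 faulted=not, Right automatic transfer switch 2 is inoperative=not → no input occurs → does not occur.
Bus B 2 lost [AND]: Distribution tier fails=not, UPS module 2 failed=occurs, Bus A down=not → not all inputs occur → does not occur.
Data center power outage [OR]: UPS chain inoperative=not, Generator path inoperative=occurs, Bus B 2 lost=not, Fuel pump 2 trips=not → at least one input occurs → occurs.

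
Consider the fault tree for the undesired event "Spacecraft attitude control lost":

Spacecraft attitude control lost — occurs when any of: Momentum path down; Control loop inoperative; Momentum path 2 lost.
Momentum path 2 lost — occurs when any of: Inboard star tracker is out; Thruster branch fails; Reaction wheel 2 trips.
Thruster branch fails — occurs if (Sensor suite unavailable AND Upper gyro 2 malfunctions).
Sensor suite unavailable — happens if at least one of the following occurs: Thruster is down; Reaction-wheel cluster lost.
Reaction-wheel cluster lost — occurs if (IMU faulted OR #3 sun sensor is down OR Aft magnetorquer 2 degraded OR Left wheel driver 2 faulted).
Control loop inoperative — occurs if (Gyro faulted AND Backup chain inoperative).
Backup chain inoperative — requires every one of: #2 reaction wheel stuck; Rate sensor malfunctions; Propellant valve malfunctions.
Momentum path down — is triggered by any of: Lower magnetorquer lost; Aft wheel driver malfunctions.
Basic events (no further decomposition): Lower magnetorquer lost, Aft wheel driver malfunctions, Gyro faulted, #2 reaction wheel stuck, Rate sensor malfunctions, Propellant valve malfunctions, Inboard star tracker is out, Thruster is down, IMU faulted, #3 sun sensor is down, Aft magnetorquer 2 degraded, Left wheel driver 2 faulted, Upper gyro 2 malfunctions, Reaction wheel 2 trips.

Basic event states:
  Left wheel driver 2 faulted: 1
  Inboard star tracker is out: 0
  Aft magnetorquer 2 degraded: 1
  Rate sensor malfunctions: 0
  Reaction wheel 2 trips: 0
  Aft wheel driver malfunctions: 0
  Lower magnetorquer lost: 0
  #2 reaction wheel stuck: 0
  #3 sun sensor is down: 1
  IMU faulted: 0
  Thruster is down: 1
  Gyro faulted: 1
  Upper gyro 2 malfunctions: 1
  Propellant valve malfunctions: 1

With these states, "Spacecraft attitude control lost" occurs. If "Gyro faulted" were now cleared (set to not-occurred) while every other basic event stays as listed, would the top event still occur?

Counterfactual: set "Gyro faulted" to not occurred.
Momentum path down [OR]: Lower magnetorquer lost=not, Aft wheel driver malfunctions=not → no input occurs → does not occur.
Backup chain inoperative [AND]: #2 reaction wheel stuck=not, Rate sensor malfunctions=not, Propellant valve malfunctions=occurs → not all inputs occur → does not occur.
Control loop inoperative [AND]: Gyro faulted=not, Backup chain inoperative=not → not all inputs occur → does not occur.
Reaction-wheel cluster lost [OR]: IMU faulted=not, #3 sun sensor is down=occurs, Aft magnetorquer 2 degraded=occurs, Left wheel driver 2 faulted=occurs → at least one input occurs → occurs.
Sensor suite unavailable [OR]: Thruster is down=occurs, Reaction-wheel cluster lost=occurs → at least one input occurs → occurs.
Thruster branch fails [AND]: Sensor suite unavailable=occurs, Upper gyro 2 malfunctions=occurs → all inputs occur → occurs.
Momentum path 2 lost [OR]: Inboard star tracker is out=not, Thruster branch fails=occurs, Reaction wheel 2 trips=not → at least one input occurs → occurs.
Spacecraft attitude control lost [OR]: Momentum path down=not, Control loop inoperative=not, Momentum path 2 lost=occurs → at least one input occurs → occurs.

Yes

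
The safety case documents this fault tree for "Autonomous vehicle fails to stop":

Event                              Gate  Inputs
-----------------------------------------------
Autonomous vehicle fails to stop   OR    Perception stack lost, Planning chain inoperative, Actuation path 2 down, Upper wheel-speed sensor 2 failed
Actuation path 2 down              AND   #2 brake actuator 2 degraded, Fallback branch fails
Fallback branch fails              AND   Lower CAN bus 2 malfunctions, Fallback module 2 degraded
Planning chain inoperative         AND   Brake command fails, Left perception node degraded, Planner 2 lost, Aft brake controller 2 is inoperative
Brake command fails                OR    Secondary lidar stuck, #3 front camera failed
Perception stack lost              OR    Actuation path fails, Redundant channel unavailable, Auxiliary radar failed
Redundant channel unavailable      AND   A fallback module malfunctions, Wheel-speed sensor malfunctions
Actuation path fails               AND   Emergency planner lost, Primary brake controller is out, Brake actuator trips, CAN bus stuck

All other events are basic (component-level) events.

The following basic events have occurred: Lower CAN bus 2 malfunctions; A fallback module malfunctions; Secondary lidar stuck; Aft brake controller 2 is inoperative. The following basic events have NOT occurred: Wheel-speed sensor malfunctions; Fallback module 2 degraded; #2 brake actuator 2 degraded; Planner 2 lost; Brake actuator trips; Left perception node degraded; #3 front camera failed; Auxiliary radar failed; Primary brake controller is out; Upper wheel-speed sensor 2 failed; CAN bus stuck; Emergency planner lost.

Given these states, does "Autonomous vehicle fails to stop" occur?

Actuation path fails [AND]: Emergency planner lost=not, Primary brake controller is out=not, Brake actuator trips=not, CAN bus stuck=not → not all inputs occur → does not occur.
Redundant channel unavailable [AND]: A fallback module malfunctions=occurs, Wheel-speed sensor malfunctions=not → not all inputs occur → does not occur.
Perception stack lost [OR]: Actuation path fails=not, Redundant channel unavailable=not, Auxiliary radar failed=not → no input occurs → does not occur.
Brake command fails [OR]: Secondary lidar stuck=occurs, #3 front camera failed=not → at least one input occurs → occurs.
Planning chain inoperative [AND]: Brake command fails=occurs, Left perception node degraded=not, Planner 2 lost=not, Aft brake controller 2 is inoperative=occurs → not all inputs occur → does not occur.
Fallback branch fails [AND]: Lower CAN bus 2 malfunctions=occurs, Fallback module 2 degraded=not → not all inputs occur → does not occur.
Actuation path 2 down [AND]: #2 brake actuator 2 degraded=not, Fallback branch fails=not → not all inputs occur → does not occur.
Autonomous vehicle fails to stop [OR]: Perception stack lost=not, Planning chain inoperative=not, Actuation path 2 down=not, Upper wheel-speed sensor 2 failed=not → no input occurs → does not occur.

No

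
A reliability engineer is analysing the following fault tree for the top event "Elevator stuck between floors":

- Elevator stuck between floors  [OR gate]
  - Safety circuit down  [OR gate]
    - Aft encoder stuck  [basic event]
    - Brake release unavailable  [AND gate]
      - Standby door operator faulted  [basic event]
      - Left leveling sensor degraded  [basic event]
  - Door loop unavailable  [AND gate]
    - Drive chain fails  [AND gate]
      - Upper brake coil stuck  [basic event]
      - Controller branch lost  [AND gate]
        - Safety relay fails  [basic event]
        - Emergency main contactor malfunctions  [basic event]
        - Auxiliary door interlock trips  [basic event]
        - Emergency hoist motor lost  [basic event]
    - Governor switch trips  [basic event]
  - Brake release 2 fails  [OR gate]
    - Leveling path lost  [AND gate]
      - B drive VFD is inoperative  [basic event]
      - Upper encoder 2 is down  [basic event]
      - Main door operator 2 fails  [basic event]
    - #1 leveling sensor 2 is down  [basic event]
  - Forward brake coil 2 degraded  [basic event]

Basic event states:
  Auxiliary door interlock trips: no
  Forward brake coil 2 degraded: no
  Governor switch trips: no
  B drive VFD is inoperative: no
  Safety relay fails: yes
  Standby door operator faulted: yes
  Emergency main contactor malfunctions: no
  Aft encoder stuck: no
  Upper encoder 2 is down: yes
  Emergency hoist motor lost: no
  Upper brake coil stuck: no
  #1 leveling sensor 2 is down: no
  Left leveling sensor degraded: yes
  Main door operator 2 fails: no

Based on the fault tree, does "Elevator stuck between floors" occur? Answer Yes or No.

Yes

Brake release unavailable [AND]: Standby door operator faulted=occurs, Left leveling sensor degraded=occurs → all inputs occur → occurs.
Safety circuit down [OR]: Aft encoder stuck=not, Brake release unavailable=occurs → at least one input occurs → occurs.
Controller branch lost [AND]: Safety relay fails=occurs, Emergency main contactor malfunctions=not, Auxiliary door interlock trips=not, Emergency hoist motor lost=not → not all inputs occur → does not occur.
Drive chain fails [AND]: Upper brake coil stuck=not, Controller branch lost=not → not all inputs occur → does not occur.
Door loop unavailable [AND]: Drive chain fails=not, Governor switch trips=not → not all inputs occur → does not occur.
Leveling path lost [AND]: B drive VFD is inoperative=not, Upper encoder 2 is down=occurs, Main door operator 2 fails=not → not all inputs occur → does not occur.
Brake release 2 fails [OR]: Leveling path lost=not, #1 leveling sensor 2 is down=not → no input occurs → does not occur.
Elevator stuck between floors [OR]: Safety circuit down=occurs, Door loop unavailable=not, Brake release 2 fails=not, Forward brake coil 2 degraded=not → at least one input occurs → occurs.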